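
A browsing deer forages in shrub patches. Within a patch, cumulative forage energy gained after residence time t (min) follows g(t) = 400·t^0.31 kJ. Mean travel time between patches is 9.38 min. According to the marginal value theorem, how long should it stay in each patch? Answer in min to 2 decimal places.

4.21 min

Optimal t* satisfies g'(t*) = g(t*)/(T + t*).
g'(t) = 0.31·400·t^-0.69. Setting 0.31·400·t^-0.69 = 400·t^0.31/(9.38+t) gives 0.31(9.38+t) = t, so 0.69·t = 0.31×9.38.
t* = 0.31×9.38/0.69 = 4.214 min.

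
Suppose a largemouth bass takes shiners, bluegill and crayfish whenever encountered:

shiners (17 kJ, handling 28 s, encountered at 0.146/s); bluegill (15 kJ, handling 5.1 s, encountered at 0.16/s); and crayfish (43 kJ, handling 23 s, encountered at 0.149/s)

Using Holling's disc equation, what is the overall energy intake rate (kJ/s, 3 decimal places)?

1.210 kJ/s

R = Σλ_iE_i / (1 + Σλ_ih_i)
Numerator: 0.146×17 + 0.16×15 + 0.149×43 = 11.29
Denominator: 1 + 0.146×28 + 0.16×5.1 + 0.149×23 = 9.331
R = 11.29/9.331 = 1.21 kJ/s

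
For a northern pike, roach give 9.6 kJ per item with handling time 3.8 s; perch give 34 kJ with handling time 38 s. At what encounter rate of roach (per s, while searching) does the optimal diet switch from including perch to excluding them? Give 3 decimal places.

0.144 per s

At the threshold, the rate on roach alone equals the profitability of perch: λ·9.6/(1 + λ·3.8) = 34/38 = 0.8947.
Rearranging, λ(9.6 − 0.8947×3.8) = 0.8947, so λ = 0.8947/6.2 = 0.1443 per s.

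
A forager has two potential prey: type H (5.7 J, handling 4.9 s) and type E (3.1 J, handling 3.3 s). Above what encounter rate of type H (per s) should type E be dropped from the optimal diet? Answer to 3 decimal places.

At the threshold, the rate on type H alone equals the profitability of type E: λ·5.7/(1 + λ·4.9) = 3.1/3.3 = 0.9394.
Rearranging, λ(5.7 − 0.9394×4.9) = 0.9394, so λ = 0.9394/1.097 = 0.8564 per s.

0.856 per s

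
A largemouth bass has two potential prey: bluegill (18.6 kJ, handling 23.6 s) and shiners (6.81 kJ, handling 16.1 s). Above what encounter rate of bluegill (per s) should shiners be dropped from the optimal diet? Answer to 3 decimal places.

0.049 per s

At the threshold, the rate on bluegill alone equals the profitability of shiners: λ·18.6/(1 + λ·23.6) = 6.81/16.1 = 0.423.
Rearranging, λ(18.6 − 0.423×23.6) = 0.423, so λ = 0.423/8.618 = 0.04908 per s.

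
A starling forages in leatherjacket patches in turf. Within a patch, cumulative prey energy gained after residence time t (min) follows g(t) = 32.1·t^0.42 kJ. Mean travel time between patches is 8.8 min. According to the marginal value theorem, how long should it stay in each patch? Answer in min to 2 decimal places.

By the marginal value theorem, leave when the instantaneous gain rate g'(t) equals the habitat-wide average g(t)/(T + t).
g'(t) = 0.42·32.1·t^-0.58. Setting 0.42·32.1·t^-0.58 = 32.1·t^0.42/(8.8+t) gives 0.42(8.8+t) = t, so 0.58·t = 0.42×8.8.
t* = 0.42×8.8/0.58 = 6.372 min.

6.37 min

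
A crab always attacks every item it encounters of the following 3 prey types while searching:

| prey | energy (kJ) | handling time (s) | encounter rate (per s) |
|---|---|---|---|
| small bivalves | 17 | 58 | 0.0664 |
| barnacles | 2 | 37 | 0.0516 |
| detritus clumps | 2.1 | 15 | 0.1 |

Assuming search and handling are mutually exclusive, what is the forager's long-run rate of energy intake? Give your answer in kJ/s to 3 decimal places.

0.175 kJ/s

Energy encountered per unit search time: 0.0664×17 + 0.0516×2 + 0.1×2.1 = 1.442 kJ/s.
Handling time per unit search time: 0.0664×58 + 0.0516×37 + 0.1×15 = 7.26.
Rate = 1.442/(1 + 7.26) = 0.1746 kJ/s.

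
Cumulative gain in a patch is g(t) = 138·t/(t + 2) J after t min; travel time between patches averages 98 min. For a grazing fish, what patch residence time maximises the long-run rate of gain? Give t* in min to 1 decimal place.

Maximise g(t)/(T+t): set derivative to zero → g'(t)(T+t) = g(t).
g'(t) = 138·2/(t + 2)². Setting 138·2/(t+2)² = 138t/[(t+2)(98+t)] gives 2(98+t) = t(t+2), so t² = 2×98 = 196.
t* = √196 = 14 min.

14.0 min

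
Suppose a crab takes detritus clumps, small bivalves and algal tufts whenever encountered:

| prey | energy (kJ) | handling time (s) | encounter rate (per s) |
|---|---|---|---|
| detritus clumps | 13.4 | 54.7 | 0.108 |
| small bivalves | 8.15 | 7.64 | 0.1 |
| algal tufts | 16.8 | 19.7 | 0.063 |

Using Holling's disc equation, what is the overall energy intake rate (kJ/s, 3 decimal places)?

0.373 kJ/s

R = (0.108×13.4 + 0.1×8.15 + 0.063×16.8) / (1 + 0.108×54.7 + 0.1×7.64 + 0.063×19.7) = 3.321/8.913 = 0.3726 kJ/s.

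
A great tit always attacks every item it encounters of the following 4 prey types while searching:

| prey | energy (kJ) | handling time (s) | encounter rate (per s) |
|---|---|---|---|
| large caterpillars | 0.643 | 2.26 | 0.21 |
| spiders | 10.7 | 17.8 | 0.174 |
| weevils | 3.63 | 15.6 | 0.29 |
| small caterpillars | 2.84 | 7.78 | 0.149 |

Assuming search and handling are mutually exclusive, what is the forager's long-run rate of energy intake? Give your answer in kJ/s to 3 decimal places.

R = Σλ_iE_i / (1 + Σλ_ih_i)
Numerator: 0.21×0.643 + 0.174×10.7 + 0.29×3.63 + 0.149×2.84 = 3.473
Denominator: 1 + 0.21×2.26 + 0.174×17.8 + 0.29×15.6 + 0.149×7.78 = 10.26
R = 3.473/10.26 = 0.3386 kJ/s

0.339 kJ/s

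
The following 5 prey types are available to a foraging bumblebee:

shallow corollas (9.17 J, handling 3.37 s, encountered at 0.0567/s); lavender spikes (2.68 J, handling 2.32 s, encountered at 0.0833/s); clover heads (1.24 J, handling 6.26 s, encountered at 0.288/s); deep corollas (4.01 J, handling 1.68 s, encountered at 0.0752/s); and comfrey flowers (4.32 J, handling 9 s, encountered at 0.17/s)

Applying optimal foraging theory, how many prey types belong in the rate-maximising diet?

Rank by E/h (J/s): shallow corollas 2.72, deep corollas 2.39, lavender spikes 1.16, comfrey flowers 0.48, clover heads 0.198. Include each in turn until the next type's E/h falls below the running intake rate.
Rate on top 1: 0.4365. deep corollas: 2.39 > 0.4365 → include.
Rate on top 2: 0.6236. lavender spikes: 1.16 > 0.6236 → include.
Rate on top 3: 0.6916. comfrey flowers: 0.48 < 0.6916 → exclude; stop.
Optimal diet: shallow corollas, deep corollas, lavender spikes — 3 of 5 types.

3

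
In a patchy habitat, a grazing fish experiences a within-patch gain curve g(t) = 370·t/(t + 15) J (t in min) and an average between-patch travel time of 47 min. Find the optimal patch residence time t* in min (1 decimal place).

26.6 min

By the marginal value theorem, leave when the instantaneous gain rate g'(t) equals the habitat-wide average g(t)/(T + t).
g'(t) = 370·15/(t + 15)². Setting 370·15/(t+15)² = 370t/[(t+15)(47+t)] gives 15(47+t) = t(t+15), so t² = 15×47 = 705.
t* = √705 = 26.55 min.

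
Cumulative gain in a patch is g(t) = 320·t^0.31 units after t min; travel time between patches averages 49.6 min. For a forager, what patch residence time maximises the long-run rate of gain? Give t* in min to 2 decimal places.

Maximise g(t)/(T+t): set derivative to zero → g'(t)(T+t) = g(t).
g'(t) = 0.31·320·t^-0.69. Setting 0.31·320·t^-0.69 = 320·t^0.31/(49.6+t) gives 0.31(49.6+t) = t, so 0.69·t = 0.31×49.6.
t* = 0.31×49.6/0.69 = 22.28 min.

22.28 min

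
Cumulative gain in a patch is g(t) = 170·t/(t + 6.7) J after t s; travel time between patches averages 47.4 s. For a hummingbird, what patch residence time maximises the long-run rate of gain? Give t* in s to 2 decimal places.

17.82 s

Maximise g(t)/(T+t): set derivative to zero → g'(t)(T+t) = g(t).
g'(t) = 170·6.7/(t + 6.7)². Setting 170·6.7/(t+6.7)² = 170t/[(t+6.7)(47.4+t)] gives 6.7(47.4+t) = t(t+6.7), so t² = 6.7×47.4 = 317.6.
t* = √317.6 = 17.82 s.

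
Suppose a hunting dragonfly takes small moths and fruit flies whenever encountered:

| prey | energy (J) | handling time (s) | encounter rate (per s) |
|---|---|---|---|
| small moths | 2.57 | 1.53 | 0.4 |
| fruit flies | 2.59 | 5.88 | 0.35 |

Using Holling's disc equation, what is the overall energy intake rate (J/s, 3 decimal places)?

R = (0.4×2.57 + 0.35×2.59) / (1 + 0.4×1.53 + 0.35×5.88) = 1.934/3.67 = 0.5271 J/s.

0.527 J/s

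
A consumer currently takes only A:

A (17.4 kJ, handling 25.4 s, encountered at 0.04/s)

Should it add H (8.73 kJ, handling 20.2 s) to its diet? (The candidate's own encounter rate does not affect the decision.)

On A alone, R = ΣλE/(1+Σλh) = 0.696/2.016 = 0.3452 kJ/s.
H: E/h = 8.73/20.2 = 0.4322 kJ/s.
Since 0.4322 > R, including H increases the long-run rate.

Yes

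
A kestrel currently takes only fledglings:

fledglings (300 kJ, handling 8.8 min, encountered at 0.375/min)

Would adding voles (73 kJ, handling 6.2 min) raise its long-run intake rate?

No

On fledglings alone, R = ΣλE/(1+Σλh) = 112.5/4.3 = 26.16 kJ/min.
Profitability of voles: 73/6.2 = 11.77 kJ/min.
Since 11.77 < R, time spent handling voles is better spent searching.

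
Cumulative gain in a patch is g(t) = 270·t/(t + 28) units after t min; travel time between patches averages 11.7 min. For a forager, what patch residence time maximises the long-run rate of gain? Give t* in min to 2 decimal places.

By the marginal value theorem, leave when the instantaneous gain rate g'(t) equals the habitat-wide average g(t)/(T + t).
g'(t) = 270·28/(t + 28)². Setting 270·28/(t+28)² = 270t/[(t+28)(11.7+t)] gives 28(11.7+t) = t(t+28), so t² = 28×11.7 = 327.6.
t* = √327.6 = 18.1 min.

18.10 min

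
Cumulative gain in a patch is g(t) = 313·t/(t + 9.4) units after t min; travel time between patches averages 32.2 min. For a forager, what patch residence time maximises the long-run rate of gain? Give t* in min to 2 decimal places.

By the marginal value theorem, leave when the instantaneous gain rate g'(t) equals the habitat-wide average g(t)/(T + t).
g'(t) = 313·9.4/(t + 9.4)². Setting 313·9.4/(t+9.4)² = 313t/[(t+9.4)(32.2+t)] gives 9.4(32.2+t) = t(t+9.4), so t² = 9.4×32.2 = 302.7.
t* = √302.7 = 17.4 min.

17.40 min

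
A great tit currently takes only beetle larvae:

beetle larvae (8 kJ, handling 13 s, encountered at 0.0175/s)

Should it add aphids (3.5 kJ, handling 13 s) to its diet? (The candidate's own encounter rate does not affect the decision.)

Yes

On beetle larvae alone, R = ΣλE/(1+Σλh) = 0.14/1.228 = 0.1141 kJ/s.
aphids: E/h = 3.5/13 = 0.2692 kJ/s.
Since 0.2692 > R, including aphids increases the long-run rate.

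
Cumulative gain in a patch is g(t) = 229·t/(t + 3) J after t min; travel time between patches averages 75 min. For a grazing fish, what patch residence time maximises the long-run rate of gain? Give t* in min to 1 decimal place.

15.0 min

Maximise g(t)/(T+t): set derivative to zero → g'(t)(T+t) = g(t).
g'(t) = 229·3/(t + 3)². Setting 229·3/(t+3)² = 229t/[(t+3)(75+t)] gives 3(75+t) = t(t+3), so t² = 3×75 = 225.
t* = √225 = 15 min.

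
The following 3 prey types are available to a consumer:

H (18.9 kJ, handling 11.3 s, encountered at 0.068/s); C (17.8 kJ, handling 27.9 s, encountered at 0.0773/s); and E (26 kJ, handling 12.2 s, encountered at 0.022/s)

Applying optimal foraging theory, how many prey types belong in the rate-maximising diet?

2

E/h in descending order: E 2.13, H 1.67, C 0.638 kJ/s. The optimal diet is the largest prefix of this list for which every included type satisfies E_i/h_i > R on the types above it.
Rate on top 1: 0.451. H: 1.67 > 0.451 → include.
Rate on top 2: 0.9118. C: 0.638 < 0.9118 → exclude; stop.
Optimal diet: E, H — 2 of 3 types.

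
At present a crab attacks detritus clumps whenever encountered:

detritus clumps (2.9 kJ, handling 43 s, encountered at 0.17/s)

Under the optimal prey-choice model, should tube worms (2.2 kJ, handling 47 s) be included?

No

Current rate: (0.17×2.9)/(1 + 0.17×43) = 0.05933 kJ/s.
tube worms: E/h = 2.2/47 = 0.04681 kJ/s.
0.04681 < 0.05933, so adding tube worms would lower the average — exclude it.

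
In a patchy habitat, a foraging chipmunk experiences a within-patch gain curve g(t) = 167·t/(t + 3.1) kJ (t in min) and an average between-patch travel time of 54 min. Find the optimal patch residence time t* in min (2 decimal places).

12.94 min

By the marginal value theorem, leave when the instantaneous gain rate g'(t) equals the habitat-wide average g(t)/(T + t).
g'(t) = 167·3.1/(t + 3.1)². Setting 167·3.1/(t+3.1)² = 167t/[(t+3.1)(54+t)] gives 3.1(54+t) = t(t+3.1), so t² = 3.1×54 = 167.4.
t* = √167.4 = 12.94 min.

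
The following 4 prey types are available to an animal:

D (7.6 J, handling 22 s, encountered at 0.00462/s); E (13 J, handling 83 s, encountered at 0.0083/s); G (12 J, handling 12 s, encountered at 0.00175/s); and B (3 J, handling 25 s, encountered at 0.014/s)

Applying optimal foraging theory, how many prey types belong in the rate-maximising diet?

Profitabilities (E/h, J/s): G 1, D 0.345, E 0.157, B 0.12. Add prey in this order while the next type's profitability exceeds the intake rate on those already taken.
Rate on top 1: 0.02057. D: 0.345 > 0.02057 → include.
Rate on top 2: 0.04998. E: 0.157 > 0.04998 → include.
Rate on top 3: 0.09054. B: 0.12 > 0.09054 → include.
Optimal diet: G, D, E, B — 4 of 4 types.

4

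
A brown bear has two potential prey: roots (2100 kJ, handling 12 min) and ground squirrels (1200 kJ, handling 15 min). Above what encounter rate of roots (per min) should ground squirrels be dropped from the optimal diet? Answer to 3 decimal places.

The zero-one rule: include ground squirrels iff E₂/h₂ > λE₁/(1+λh₁). Equality gives the switch point.
λE₁h₂ = E₂ + λE₂h₁ ⇒ λ = E₂/(E₁h₂ − E₂h₁) = 1200/(3.15e+04 − 1.44e+04) = 0.07018 per min.

0.070 per min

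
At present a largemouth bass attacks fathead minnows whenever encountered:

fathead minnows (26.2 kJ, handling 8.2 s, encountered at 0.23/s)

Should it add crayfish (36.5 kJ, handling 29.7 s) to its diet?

No

Current rate: (0.23×26.2)/(1 + 0.23×8.2) = 2.088 kJ/s.
Profitability of crayfish: 36.5/29.7 = 1.229 kJ/s.
Since 1.229 < R, time spent handling crayfish is better spent searching.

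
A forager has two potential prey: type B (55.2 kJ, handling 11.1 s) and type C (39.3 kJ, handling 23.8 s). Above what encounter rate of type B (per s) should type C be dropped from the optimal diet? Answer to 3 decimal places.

At the threshold, the rate on type B alone equals the profitability of type C: λ·55.2/(1 + λ·11.1) = 39.3/23.8 = 1.651.
Rearranging, λ(55.2 − 1.651×11.1) = 1.651, so λ = 1.651/36.87 = 0.04478 per s.

0.045 per s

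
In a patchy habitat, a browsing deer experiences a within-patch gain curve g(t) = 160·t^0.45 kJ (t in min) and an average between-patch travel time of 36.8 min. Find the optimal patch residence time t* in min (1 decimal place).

30.1 min

Optimal t* satisfies g'(t*) = g(t*)/(T + t*).
g'(t) = 0.45·160·t^-0.55. Setting 0.45·160·t^-0.55 = 160·t^0.45/(36.8+t) gives 0.45(36.8+t) = t, so 0.55·t = 0.45×36.8.
t* = 0.45×36.8/0.55 = 30.11 min.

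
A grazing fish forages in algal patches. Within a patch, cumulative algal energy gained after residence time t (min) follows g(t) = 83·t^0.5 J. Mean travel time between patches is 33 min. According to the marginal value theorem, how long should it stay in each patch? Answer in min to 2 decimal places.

33.00 min

Optimal t* satisfies g'(t*) = g(t*)/(T + t*).
g'(t) = 0.5·83·t^-0.5. Setting 0.5·83·t^-0.5 = 83·t^0.5/(33+t) gives 0.5(33+t) = t, so 0.50·t = 0.5×33.
t* = 0.5×33/0.50 = 33 min.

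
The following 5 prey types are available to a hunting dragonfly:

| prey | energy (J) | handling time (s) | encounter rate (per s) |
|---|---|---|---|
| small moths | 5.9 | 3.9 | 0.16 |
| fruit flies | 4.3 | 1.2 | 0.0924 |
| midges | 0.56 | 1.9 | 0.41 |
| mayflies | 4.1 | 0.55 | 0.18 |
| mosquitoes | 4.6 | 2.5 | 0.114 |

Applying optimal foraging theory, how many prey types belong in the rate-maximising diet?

E/h in descending order: mayflies 7.45, fruit flies 3.58, mosquitoes 1.84, small moths 1.51, midges 0.295 J/s. The optimal diet is the largest prefix of this list for which every included type satisfies E_i/h_i > R on the types above it.
Rate on top 1: 0.6715. fruit flies: 3.58 > 0.6715 → include.
Rate on top 2: 0.9384. mosquitoes: 1.84 > 0.9384 → include.
Rate on top 3: 1.11. small moths: 1.51 > 1.11 → include.
Rate on top 4: 1.229. midges: 0.295 < 1.229 → exclude; stop.
Optimal diet: mayflies, fruit flies, mosquitoes, small moths — 4 of 5 types.

4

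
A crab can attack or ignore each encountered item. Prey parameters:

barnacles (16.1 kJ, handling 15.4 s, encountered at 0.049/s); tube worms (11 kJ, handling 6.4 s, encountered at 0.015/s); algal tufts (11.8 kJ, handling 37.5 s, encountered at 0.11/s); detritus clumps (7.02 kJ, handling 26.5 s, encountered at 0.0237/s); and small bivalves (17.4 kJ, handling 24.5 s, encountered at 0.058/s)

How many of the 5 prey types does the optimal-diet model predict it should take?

Rank by E/h (kJ/s): tube worms 1.72, barnacles 1.05, small bivalves 0.71, algal tufts 0.315, detritus clumps 0.265. Include each in turn until the next type's E/h falls below the running intake rate.
Rate on top 1: 0.1505. barnacles: 1.05 > 0.1505 → include.
Rate on top 2: 0.5155. small bivalves: 0.71 > 0.5155 → include.
Rate on top 3: 0.6. algal tufts: 0.315 < 0.6 → exclude; stop.
Optimal diet: tube worms, barnacles, small bivalves — 3 of 5 types.

3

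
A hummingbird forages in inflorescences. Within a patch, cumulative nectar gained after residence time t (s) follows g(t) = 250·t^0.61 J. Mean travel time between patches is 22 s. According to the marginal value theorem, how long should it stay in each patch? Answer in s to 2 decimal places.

Optimal t* satisfies g'(t*) = g(t*)/(T + t*).
g'(t) = 0.61·250·t^-0.39. Setting 0.61·250·t^-0.39 = 250·t^0.61/(22+t) gives 0.61(22+t) = t, so 0.39·t = 0.61×22.
t* = 0.61×22/0.39 = 34.41 s.

34.41 s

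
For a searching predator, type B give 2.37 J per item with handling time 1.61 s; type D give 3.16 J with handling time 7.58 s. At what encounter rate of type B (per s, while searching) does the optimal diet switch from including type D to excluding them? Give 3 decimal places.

Drop type D once their profitability E₂/h₂ falls below the rate achievable on type B alone: E₂/h₂ = λE₁/(1 + λh₁).
Solve for λ: λE₁h₂ = E₂(1 + λh₁) → λ(E₁h₂ − E₂h₁) = E₂ → λ = E₂/(E₁h₂ − E₂h₁).
λ = 3.16/(2.37×7.58 − 3.16×1.61) = 3.16/12.88 = 0.2454 per s.

0.245 per s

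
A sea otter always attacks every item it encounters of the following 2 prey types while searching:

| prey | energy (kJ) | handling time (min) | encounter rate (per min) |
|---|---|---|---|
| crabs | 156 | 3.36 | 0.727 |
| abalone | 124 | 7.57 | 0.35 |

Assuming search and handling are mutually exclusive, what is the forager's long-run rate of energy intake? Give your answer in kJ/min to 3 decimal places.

25.740 kJ/min

R = (0.727×156 + 0.35×124) / (1 + 0.727×3.36 + 0.35×7.57) = 156.8/6.092 = 25.74 kJ/min.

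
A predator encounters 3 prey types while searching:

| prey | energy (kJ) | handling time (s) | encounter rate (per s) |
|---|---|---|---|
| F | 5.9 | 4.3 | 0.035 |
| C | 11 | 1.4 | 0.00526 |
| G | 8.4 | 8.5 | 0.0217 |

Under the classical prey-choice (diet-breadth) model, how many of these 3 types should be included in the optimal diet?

Profitabilities (E/h, kJ/s): C 7.86, F 1.37, G 0.988. Add prey in this order while the next type's profitability exceeds the intake rate on those already taken.
Rate on top 1: 0.05744. F: 1.37 > 0.05744 → include.
Rate on top 2: 0.2283. G: 0.988 > 0.2283 → include.
Optimal diet: C, F, G — 3 of 3 types.

3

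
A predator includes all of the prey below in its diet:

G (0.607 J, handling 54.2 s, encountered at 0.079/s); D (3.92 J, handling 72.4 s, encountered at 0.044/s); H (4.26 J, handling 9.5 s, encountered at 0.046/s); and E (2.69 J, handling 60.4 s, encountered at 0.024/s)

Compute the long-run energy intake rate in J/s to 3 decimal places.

0.046 J/s

R = (0.079×0.607 + 0.044×3.92 + 0.046×4.26 + 0.024×2.69) / (1 + 0.079×54.2 + 0.044×72.4 + 0.046×9.5 + 0.024×60.4) = 0.481/10.35 = 0.04645 J/s.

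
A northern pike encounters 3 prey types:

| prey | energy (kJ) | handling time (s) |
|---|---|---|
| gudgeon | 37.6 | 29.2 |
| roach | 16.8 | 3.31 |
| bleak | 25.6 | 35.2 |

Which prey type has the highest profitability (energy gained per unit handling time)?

roach

In descending order of E/h:
roach: 16.8/3.31 = 5.08 kJ/s
gudgeon: 37.6/29.2 = 1.29 kJ/s
bleak: 25.6/35.2 = 0.727 kJ/s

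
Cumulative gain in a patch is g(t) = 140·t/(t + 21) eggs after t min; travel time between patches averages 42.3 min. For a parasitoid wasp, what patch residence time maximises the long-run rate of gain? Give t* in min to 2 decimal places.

Maximise g(t)/(T+t): set derivative to zero → g'(t)(T+t) = g(t).
g'(t) = 140·21/(t + 21)². Setting 140·21/(t+21)² = 140t/[(t+21)(42.3+t)] gives 21(42.3+t) = t(t+21), so t² = 21×42.3 = 888.3.
t* = √888.3 = 29.8 min.

29.80 min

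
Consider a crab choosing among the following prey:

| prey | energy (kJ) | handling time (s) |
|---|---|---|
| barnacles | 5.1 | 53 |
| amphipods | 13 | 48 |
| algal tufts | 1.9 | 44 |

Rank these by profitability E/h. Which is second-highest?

In descending order of E/h:
amphipods: 13/48 = 0.271 kJ/s
barnacles: 5.1/53 = 0.0962 kJ/s
algal tufts: 1.9/44 = 0.0432 kJ/s

barnacles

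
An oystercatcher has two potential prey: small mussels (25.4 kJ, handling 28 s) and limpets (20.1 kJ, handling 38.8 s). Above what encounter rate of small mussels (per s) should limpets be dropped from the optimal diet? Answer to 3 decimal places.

0.048 per s

Drop limpets once their profitability E₂/h₂ falls below the rate achievable on small mussels alone: E₂/h₂ = λE₁/(1 + λh₁).
Solve for λ: λE₁h₂ = E₂(1 + λh₁) → λ(E₁h₂ − E₂h₁) = E₂ → λ = E₂/(E₁h₂ − E₂h₁).
λ = 20.1/(25.4×38.8 − 20.1×28) = 20.1/422.7 = 0.04755 per s.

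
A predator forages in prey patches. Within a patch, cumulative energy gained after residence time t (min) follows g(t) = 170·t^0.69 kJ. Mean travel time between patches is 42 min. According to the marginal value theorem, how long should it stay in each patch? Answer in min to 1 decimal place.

93.5 min

Maximise g(t)/(T+t): set derivative to zero → g'(t)(T+t) = g(t).
g'(t) = 0.69·170·t^-0.31. Setting 0.69·170·t^-0.31 = 170·t^0.69/(42+t) gives 0.69(42+t) = t, so 0.31·t = 0.69×42.
t* = 0.69×42/0.31 = 93.48 min.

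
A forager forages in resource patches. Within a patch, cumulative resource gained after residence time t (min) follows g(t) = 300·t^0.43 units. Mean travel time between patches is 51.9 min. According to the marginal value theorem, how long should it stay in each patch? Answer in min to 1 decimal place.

By the marginal value theorem, leave when the instantaneous gain rate g'(t) equals the habitat-wide average g(t)/(T + t).
g'(t) = 0.43·300·t^-0.57. Setting 0.43·300·t^-0.57 = 300·t^0.43/(51.9+t) gives 0.43(51.9+t) = t, so 0.57·t = 0.43×51.9.
t* = 0.43×51.9/0.57 = 39.15 min.

39.2 min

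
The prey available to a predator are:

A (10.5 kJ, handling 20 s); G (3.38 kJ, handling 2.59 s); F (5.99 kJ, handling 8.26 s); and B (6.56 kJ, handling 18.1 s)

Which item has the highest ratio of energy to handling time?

Profitability E/h (kJ/s): A = 10.5/20 = 0.525, G = 3.38/2.59 = 1.31, F = 5.99/8.26 = 0.725, B = 6.56/18.1 = 0.362.
Ranked: G > F > A > B.

G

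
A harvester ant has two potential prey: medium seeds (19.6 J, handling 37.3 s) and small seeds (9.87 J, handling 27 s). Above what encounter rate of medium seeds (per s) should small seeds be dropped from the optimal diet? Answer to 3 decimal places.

The zero-one rule: include small seeds iff E₂/h₂ > λE₁/(1+λh₁). Equality gives the switch point.
λE₁h₂ = E₂ + λE₂h₁ ⇒ λ = E₂/(E₁h₂ − E₂h₁) = 9.87/(529.2 − 368.2) = 0.06129 per s.

0.061 per s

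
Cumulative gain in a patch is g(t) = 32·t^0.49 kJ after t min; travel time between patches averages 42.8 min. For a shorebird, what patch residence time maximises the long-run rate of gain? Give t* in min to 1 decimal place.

41.1 min

Optimal t* satisfies g'(t*) = g(t*)/(T + t*).
g'(t) = 0.49·32·t^-0.51. Setting 0.49·32·t^-0.51 = 32·t^0.49/(42.8+t) gives 0.49(42.8+t) = t, so 0.51·t = 0.49×42.8.
t* = 0.49×42.8/0.51 = 41.12 min.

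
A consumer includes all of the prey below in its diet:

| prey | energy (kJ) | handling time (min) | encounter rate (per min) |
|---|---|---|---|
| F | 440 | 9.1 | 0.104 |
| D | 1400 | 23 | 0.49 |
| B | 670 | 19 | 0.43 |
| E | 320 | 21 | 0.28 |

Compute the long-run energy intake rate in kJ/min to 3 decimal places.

40.690 kJ/min

Energy encountered per unit search time: 0.104×440 + 0.49×1400 + 0.43×670 + 0.28×320 = 1109 kJ/min.
Handling time per unit search time: 0.104×9.1 + 0.49×23 + 0.43×19 + 0.28×21 = 26.27.
Rate = 1109/(1 + 26.27) = 40.69 kJ/min.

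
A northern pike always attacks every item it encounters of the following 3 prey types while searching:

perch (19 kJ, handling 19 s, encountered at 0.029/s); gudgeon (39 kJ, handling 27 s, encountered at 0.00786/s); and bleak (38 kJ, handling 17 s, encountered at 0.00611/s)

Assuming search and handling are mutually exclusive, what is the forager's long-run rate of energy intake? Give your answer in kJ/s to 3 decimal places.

0.584 kJ/s

R = (0.029×19 + 0.00786×39 + 0.00611×38) / (1 + 0.029×19 + 0.00786×27 + 0.00611×17) = 1.09/1.867 = 0.5836 kJ/s.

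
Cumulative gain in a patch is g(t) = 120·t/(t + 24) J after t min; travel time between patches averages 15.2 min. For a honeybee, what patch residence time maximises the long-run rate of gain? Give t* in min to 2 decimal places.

By the marginal value theorem, leave when the instantaneous gain rate g'(t) equals the habitat-wide average g(t)/(T + t).
g'(t) = 120·24/(t + 24)². Setting 120·24/(t+24)² = 120t/[(t+24)(15.2+t)] gives 24(15.2+t) = t(t+24), so t² = 24×15.2 = 364.8.
t* = √364.8 = 19.1 min.

19.10 min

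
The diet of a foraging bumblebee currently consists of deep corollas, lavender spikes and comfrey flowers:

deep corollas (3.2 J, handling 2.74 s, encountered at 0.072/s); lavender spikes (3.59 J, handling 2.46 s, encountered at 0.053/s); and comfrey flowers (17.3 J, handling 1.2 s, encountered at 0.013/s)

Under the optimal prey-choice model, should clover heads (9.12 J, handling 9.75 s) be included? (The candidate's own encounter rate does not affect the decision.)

Yes

Intake rate on the current diet: R = (0.072×3.2 + 0.053×3.59 + 0.013×17.3) / (1 + 0.072×2.74 + 0.053×2.46 + 0.013×1.2) = 0.6456/1.343 = 0.4806 J/s.
Profitability of clover heads: 9.12/9.75 = 0.9354 J/s.
0.9354 > 0.4806, so adding clover heads raises the average — include it.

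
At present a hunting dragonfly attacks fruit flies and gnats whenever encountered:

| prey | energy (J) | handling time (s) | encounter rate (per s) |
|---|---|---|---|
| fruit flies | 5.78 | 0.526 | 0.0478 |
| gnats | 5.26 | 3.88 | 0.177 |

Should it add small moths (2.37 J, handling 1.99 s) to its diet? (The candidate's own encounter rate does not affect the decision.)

Yes

Current rate: (0.0478×5.78 + 0.177×5.26)/(1 + 0.0478×0.526 + 0.177×3.88) = 0.7052 J/s.
Profitability of small moths: 2.37/1.99 = 1.191 J/s.
Since 1.191 > R, including small moths increases the long-run rate.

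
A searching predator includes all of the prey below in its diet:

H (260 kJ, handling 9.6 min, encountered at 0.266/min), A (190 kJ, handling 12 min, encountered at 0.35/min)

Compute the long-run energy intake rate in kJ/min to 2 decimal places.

R = (0.266×260 + 0.35×190) / (1 + 0.266×9.6 + 0.35×12) = 135.7/7.754 = 17.5 kJ/min.

17.50 kJ/min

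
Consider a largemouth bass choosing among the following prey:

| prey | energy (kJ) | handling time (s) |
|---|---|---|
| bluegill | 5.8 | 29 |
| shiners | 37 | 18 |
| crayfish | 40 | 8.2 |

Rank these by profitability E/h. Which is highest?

crayfish

In descending order of E/h:
crayfish: 40/8.2 = 4.88 kJ/s
shiners: 37/18 = 2.06 kJ/s
bluegill: 5.8/29 = 0.2 kJ/s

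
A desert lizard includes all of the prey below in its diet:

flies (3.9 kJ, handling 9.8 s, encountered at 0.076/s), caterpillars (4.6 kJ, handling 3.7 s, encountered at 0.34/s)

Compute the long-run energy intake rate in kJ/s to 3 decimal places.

R = Σλ_iE_i / (1 + Σλ_ih_i)
Numerator: 0.076×3.9 + 0.34×4.6 = 1.86
Denominator: 1 + 0.076×9.8 + 0.34×3.7 = 3.003
R = 1.86/3.003 = 0.6196 kJ/s

0.620 kJ/s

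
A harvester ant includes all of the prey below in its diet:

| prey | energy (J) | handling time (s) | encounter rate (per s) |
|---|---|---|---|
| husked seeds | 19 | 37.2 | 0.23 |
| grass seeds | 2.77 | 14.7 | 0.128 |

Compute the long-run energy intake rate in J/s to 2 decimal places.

R = Σλ_iE_i / (1 + Σλ_ih_i)
Numerator: 0.23×19 + 0.128×2.77 = 4.725
Denominator: 1 + 0.23×37.2 + 0.128×14.7 = 11.44
R = 4.725/11.44 = 0.4131 J/s

0.41 J/s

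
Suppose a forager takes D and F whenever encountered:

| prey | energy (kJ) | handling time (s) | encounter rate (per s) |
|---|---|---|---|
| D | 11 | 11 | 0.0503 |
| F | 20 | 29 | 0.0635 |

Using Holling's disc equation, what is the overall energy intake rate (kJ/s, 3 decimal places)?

0.537 kJ/s

R = Σλ_iE_i / (1 + Σλ_ih_i)
Numerator: 0.0503×11 + 0.0635×20 = 1.823
Denominator: 1 + 0.0503×11 + 0.0635×29 = 3.395
R = 1.823/3.395 = 0.5371 kJ/s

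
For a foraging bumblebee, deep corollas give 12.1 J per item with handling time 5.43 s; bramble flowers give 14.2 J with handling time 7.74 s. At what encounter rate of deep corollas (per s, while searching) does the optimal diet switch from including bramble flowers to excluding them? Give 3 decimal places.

0.858 per s

Drop bramble flowers once their profitability E₂/h₂ falls below the rate achievable on deep corollas alone: E₂/h₂ = λE₁/(1 + λh₁).
Solve for λ: λE₁h₂ = E₂(1 + λh₁) → λ(E₁h₂ − E₂h₁) = E₂ → λ = E₂/(E₁h₂ − E₂h₁).
λ = 14.2/(12.1×7.74 − 14.2×5.43) = 14.2/16.55 = 0.8581 per s.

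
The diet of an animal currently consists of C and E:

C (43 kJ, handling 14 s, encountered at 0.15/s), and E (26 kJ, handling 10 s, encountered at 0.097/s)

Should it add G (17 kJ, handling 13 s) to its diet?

Current rate: (0.15×43 + 0.097×26)/(1 + 0.15×14 + 0.097×10) = 2.204 kJ/s.
G: E/h = 17/13 = 1.308 kJ/s.
Since 1.308 < R, time spent handling G is better spent searching.

No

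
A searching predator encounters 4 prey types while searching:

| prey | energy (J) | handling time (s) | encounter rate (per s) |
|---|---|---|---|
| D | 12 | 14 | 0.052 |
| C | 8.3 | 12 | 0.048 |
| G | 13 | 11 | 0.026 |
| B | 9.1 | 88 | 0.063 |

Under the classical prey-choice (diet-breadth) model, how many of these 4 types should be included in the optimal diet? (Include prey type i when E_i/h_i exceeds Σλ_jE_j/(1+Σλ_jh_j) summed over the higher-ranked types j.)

E/h in descending order: G 1.18, D 0.857, C 0.692, B 0.103 J/s. The optimal diet is the largest prefix of this list for which every included type satisfies E_i/h_i > R on the types above it.
Rate on top 1: 0.2628. D: 0.857 > 0.2628 → include.
Rate on top 2: 0.4777. C: 0.692 > 0.4777 → include.
Rate on top 3: 0.5253. B: 0.103 < 0.5253 → exclude; stop.
Optimal diet: G, D, C — 3 of 4 types.

3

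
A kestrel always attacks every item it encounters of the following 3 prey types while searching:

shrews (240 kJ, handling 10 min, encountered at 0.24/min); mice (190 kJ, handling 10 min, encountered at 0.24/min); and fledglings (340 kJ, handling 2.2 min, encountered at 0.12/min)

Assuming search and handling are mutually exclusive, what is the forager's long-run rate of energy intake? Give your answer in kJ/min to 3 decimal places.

23.747 kJ/min

Energy encountered per unit search time: 0.24×240 + 0.24×190 + 0.12×340 = 144 kJ/min.
Handling time per unit search time: 0.24×10 + 0.24×10 + 0.12×2.2 = 5.064.
Rate = 144/(1 + 5.064) = 23.75 kJ/min.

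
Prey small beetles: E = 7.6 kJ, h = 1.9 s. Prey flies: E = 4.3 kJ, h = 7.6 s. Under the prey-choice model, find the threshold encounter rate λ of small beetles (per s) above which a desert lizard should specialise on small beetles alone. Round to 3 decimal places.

0.087 per s

At the threshold, the rate on small beetles alone equals the profitability of flies: λ·7.6/(1 + λ·1.9) = 4.3/7.6 = 0.5658.
Rearranging, λ(7.6 − 0.5658×1.9) = 0.5658, so λ = 0.5658/6.525 = 0.08671 per s.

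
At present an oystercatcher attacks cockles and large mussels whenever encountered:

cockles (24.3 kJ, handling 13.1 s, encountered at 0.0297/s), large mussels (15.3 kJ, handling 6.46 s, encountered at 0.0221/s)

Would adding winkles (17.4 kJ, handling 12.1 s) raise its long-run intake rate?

Yes

On cockles and large mussels alone, R = ΣλE/(1+Σλh) = 1.06/1.532 = 0.6919 kJ/s.
Profitability of winkles: 17.4/12.1 = 1.438 kJ/s.
Since 1.438 > R, including winkles increases the long-run rate.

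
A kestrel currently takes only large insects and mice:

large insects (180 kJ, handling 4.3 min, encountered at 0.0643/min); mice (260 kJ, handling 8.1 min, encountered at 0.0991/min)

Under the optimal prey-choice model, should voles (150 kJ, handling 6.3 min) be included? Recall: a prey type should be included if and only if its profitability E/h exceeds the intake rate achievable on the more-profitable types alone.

Current rate: (0.0643×180 + 0.0991×260)/(1 + 0.0643×4.3 + 0.0991×8.1) = 17.96 kJ/min.
Profitability of voles: 150/6.3 = 23.81 kJ/min.
Since 23.81 > R, including voles increases the long-run rate.

Yes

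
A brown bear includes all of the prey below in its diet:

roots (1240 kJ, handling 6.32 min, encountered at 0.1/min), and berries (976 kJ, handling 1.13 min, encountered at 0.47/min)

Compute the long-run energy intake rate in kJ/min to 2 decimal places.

R = Σλ_iE_i / (1 + Σλ_ih_i)
Numerator: 0.1×1240 + 0.47×976 = 582.7
Denominator: 1 + 0.1×6.32 + 0.47×1.13 = 2.163
R = 582.7/2.163 = 269.4 kJ/min

269.39 kJ/min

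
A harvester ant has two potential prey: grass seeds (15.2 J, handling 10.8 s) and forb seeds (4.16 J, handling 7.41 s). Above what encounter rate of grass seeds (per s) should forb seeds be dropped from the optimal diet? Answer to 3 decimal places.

The zero-one rule: include forb seeds iff E₂/h₂ > λE₁/(1+λh₁). Equality gives the switch point.
λE₁h₂ = E₂ + λE₂h₁ ⇒ λ = E₂/(E₁h₂ − E₂h₁) = 4.16/(112.6 − 44.93) = 0.06144 per s.

0.061 per s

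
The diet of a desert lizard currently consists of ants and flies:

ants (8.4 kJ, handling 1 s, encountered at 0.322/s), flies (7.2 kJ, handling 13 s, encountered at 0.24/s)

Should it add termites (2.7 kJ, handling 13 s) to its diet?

Intake rate on the current diet: R = (0.322×8.4 + 0.24×7.2) / (1 + 0.322×1 + 0.24×13) = 4.433/4.442 = 0.9979 kJ/s.
termites: E/h = 2.7/13 = 0.2077 kJ/s.
0.2077 < 0.9979, so adding termites would lower the average — exclude it.

No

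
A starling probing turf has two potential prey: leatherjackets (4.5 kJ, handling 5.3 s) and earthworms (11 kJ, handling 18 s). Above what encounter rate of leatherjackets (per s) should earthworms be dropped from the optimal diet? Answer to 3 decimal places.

The zero-one rule: include earthworms iff E₂/h₂ > λE₁/(1+λh₁). Equality gives the switch point.
λE₁h₂ = E₂ + λE₂h₁ ⇒ λ = E₂/(E₁h₂ − E₂h₁) = 11/(81 − 58.3) = 0.4846 per s.

0.485 per s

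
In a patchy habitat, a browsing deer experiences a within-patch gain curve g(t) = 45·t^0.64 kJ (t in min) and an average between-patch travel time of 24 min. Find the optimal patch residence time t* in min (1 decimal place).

42.7 min

Maximise g(t)/(T+t): set derivative to zero → g'(t)(T+t) = g(t).
g'(t) = 0.64·45·t^-0.36. Setting 0.64·45·t^-0.36 = 45·t^0.64/(24+t) gives 0.64(24+t) = t, so 0.36·t = 0.64×24.
t* = 0.64×24/0.36 = 42.67 min.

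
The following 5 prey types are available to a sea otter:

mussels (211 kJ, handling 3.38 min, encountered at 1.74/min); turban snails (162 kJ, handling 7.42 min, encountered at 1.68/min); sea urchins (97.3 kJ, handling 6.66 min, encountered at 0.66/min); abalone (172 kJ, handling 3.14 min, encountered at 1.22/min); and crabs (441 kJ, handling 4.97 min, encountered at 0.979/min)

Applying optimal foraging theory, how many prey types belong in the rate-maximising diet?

Profitabilities (E/h, kJ/min): crabs 88.7, mussels 62.4, abalone 54.8, turban snails 21.8, sea urchins 14.6. Add prey in this order while the next type's profitability exceeds the intake rate on those already taken.
Rate on top 1: 73.6. mussels: 62.4 < 73.6 → exclude; stop.
Optimal diet: crabs — 1 of 5 types.

1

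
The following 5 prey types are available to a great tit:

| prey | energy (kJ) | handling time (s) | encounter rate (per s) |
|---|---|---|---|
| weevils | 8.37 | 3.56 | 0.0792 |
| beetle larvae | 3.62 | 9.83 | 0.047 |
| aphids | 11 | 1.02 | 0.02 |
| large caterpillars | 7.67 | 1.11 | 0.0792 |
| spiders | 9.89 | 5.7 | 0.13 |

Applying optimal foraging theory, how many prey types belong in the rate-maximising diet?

Rank by E/h (kJ/s): aphids 10.8, large caterpillars 6.91, weevils 2.35, spiders 1.74, beetle larvae 0.368. Include each in turn until the next type's E/h falls below the running intake rate.
Rate on top 1: 0.2156. large caterpillars: 6.91 > 0.2156 → include.
Rate on top 2: 0.7466. weevils: 2.35 > 0.7466 → include.
Rate on top 3: 1.072. spiders: 1.74 > 1.072 → include.
Rate on top 4: 1.303. beetle larvae: 0.368 < 1.303 → exclude; stop.
Optimal diet: aphids, large caterpillars, weevils, spiders — 4 of 5 types.

4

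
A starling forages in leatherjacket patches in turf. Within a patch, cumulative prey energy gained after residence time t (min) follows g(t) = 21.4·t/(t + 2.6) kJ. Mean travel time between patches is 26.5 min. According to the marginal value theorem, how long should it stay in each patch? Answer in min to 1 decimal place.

By the marginal value theorem, leave when the instantaneous gain rate g'(t) equals the habitat-wide average g(t)/(T + t).
g'(t) = 21.4·2.6/(t + 2.6)². Setting 21.4·2.6/(t+2.6)² = 21.4t/[(t+2.6)(26.5+t)] gives 2.6(26.5+t) = t(t+2.6), so t² = 2.6×26.5 = 68.9.
t* = √68.9 = 8.301 min.

8.3 min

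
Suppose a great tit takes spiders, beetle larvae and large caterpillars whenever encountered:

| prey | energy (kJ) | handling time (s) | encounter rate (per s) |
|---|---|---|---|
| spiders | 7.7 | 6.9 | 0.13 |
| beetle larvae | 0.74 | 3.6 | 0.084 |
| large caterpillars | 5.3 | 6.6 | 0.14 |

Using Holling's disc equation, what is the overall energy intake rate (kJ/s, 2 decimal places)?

0.58 kJ/s

R = Σλ_iE_i / (1 + Σλ_ih_i)
Numerator: 0.13×7.7 + 0.084×0.74 + 0.14×5.3 = 1.805
Denominator: 1 + 0.13×6.9 + 0.084×3.6 + 0.14×6.6 = 3.123
R = 1.805/3.123 = 0.5779 kJ/s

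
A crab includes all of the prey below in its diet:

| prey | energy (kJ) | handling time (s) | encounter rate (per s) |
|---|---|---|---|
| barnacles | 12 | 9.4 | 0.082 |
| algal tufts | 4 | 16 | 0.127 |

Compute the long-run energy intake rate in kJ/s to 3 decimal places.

0.392 kJ/s

Energy encountered per unit search time: 0.082×12 + 0.127×4 = 1.492 kJ/s.
Handling time per unit search time: 0.082×9.4 + 0.127×16 = 2.803.
Rate = 1.492/(1 + 2.803) = 0.3923 kJ/s.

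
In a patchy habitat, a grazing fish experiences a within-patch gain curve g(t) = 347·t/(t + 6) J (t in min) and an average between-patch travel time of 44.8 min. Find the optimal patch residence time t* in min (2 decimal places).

Maximise g(t)/(T+t): set derivative to zero → g'(t)(T+t) = g(t).
g'(t) = 347·6/(t + 6)². Setting 347·6/(t+6)² = 347t/[(t+6)(44.8+t)] gives 6(44.8+t) = t(t+6), so t² = 6×44.8 = 268.8.
t* = √268.8 = 16.4 min.

16.40 min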